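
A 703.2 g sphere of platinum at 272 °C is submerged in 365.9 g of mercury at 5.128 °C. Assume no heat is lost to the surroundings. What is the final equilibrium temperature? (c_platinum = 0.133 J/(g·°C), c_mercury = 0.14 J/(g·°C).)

T_f ≈ 177.6 °C

With ΣQ=0 the equilibrium temperature is the m·c-weighted mean:
T_f = (93.53·272 + 51.23·5.128) / (93.53 + 51.23)
    = 25702 / 144.75 ≈ 177.56 °C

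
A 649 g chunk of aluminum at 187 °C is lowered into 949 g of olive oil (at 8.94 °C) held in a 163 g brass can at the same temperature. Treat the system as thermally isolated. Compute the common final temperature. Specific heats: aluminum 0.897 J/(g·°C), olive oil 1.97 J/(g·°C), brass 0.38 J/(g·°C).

T_f ≈ 50.2 °C

T_f is the heat-capacity-weighted average of the initial temperatures:
T_f = (582.15*187 + 1869.5*8.94 + 61.94*8.94) / (582.15 + 1869.5 + 61.94)
    = 126130 / 2513.6 ≈ 50.18 °C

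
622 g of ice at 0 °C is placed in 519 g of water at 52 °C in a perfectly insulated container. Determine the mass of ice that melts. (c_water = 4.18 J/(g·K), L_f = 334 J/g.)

m_melted ≈ 338 g

Water can give up m c ΔT = 519·4.18·52 = 112810 J before reaching 0 °C.
To melt every bit of ice: 622·334 = 207748 J.
Since 112810 < 207748 J, not all the ice melts; equilibrium is at 0 °C.
m_melted·334 = 112810  ⇒  m_melted ≈ 337.8 g.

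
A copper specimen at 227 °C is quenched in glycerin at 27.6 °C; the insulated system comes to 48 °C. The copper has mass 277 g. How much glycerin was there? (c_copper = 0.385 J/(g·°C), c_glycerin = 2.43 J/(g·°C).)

Heat lost by the copper = heat gained by the glycerin:
277·0.385·(227 − 48) = m·2.43·(48 − 27.6)
49.57 m = 19089  ⇒  m ≈ 385.1 g

m ≈ 385 g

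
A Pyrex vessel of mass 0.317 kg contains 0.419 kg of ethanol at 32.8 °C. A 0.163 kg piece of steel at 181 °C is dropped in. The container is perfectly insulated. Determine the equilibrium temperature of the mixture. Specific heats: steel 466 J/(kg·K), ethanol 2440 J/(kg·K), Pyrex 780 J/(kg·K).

T_f ≈ 41.2 °C

Energy conservation, ΣQ = 0:
0.163×466×(T − 181) + 0.419×2440×(T − 32.8) + 0.317×780×(T − 32.8) = 0
(75.96 + 1022.4 + 247.26) T = 75.96×181 + 1022.4×32.8 + 247.26×32.8
T ≈ 41.17 °C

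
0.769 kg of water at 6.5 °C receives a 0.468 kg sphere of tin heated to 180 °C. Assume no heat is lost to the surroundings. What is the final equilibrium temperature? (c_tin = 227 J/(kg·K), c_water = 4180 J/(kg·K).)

T_f ≈ 12.1 °C

|Q_tin| = |Q_water|:
0.468×227×(180 − T) = 0.769×4180×(T − 6.5)
106.24(180 − T) = 3214.4(T − 6.5)
3320.7 T = 40016  ⇒  T ≈ 12.05 °C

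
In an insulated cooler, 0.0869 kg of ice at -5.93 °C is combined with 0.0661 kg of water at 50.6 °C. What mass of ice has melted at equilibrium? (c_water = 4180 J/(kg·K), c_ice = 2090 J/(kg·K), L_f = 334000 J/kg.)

m_melted ≈ 0.0386 kg

Water can give up m c ΔT = 0.0661·4180·50.6 = 13981 J before reaching 0 °C.
Of that, 0.0869·2090·5.93 = 1077 J goes to bring the ice to 0 °C, leaving 12904 J.
To melt every bit of ice: 0.0869·334000 = 29025 J.
Since 12904 < 29025 J, not all the ice melts; equilibrium is at 0 °C.
m_melt = 12904 / L_f = 0.03863 kg.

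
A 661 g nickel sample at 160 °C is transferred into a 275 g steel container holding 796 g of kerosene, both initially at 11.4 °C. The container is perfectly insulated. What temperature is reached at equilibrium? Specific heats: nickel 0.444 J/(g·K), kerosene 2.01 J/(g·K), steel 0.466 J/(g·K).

Heat gained plus heat lost sum to zero:
661·0.444·(T − 160) + 796·2.01·(T − 11.4) + 275·0.466·(T − 11.4) = 0
2021.6 T = 66658
T ≈ 32.97 °C

T_f ≈ 33.0 °C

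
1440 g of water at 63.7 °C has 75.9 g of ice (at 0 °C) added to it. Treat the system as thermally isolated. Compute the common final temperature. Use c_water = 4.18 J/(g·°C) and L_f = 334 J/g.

Taking heat into each body as positive, Σ m c ΔT = 0:
melt ice: 75.9·334 = 25351
  warm the meltwater: 317.26 T
  water: 6019.2(T − 63.7)
6336.5 T = 383423 − 25351 = 358072
T ≈ 56.51 °C — above 0 °C, consistent with complete melting.

T_f ≈ 56.5 °C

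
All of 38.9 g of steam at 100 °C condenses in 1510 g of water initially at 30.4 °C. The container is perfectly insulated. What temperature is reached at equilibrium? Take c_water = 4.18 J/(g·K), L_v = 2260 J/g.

T_f ≈ 45.7 °C

Setting the total heat transfer to zero:
steam→water at 100 °C releases m L_v = 38.9×2260 = 87914
  condensate cools 100→T: 38.9×4.18×(T − 100) = 162.6(T − 100)
  original water: 6311.8(T − 30.4)
6474.4 T = 87914 + 16260 + 191879 = 296053
T ≈ 45.73 °C, under the boiling point, so the assumption holds.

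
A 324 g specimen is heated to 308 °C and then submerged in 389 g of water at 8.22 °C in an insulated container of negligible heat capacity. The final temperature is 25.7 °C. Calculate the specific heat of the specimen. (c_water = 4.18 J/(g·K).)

c ≈ 0.311 J/(g·K)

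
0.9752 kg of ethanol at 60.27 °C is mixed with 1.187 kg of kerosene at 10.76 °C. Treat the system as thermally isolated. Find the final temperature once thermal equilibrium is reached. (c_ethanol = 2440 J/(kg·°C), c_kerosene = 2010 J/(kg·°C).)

T_f ≈ 35.5 °C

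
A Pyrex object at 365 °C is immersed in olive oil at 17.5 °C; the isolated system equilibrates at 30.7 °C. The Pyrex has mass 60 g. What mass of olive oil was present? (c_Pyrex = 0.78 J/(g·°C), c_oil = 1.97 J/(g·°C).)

m ≈ 602 g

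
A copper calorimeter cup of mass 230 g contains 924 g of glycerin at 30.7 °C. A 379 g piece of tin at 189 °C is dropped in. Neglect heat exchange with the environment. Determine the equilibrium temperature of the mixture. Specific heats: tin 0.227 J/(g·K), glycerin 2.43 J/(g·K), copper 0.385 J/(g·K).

Heat gained plus heat lost sum to zero:
379·0.227·(T − 189) + 924·2.43·(T − 30.7) + 230·0.385·(T − 30.7) = 0
(86.03 + 2245.3 + 88.55) T = 86.03·189 + 2245.3·30.7 + 88.55·30.7
T ≈ 36.33 °C

T_f ≈ 36.3 °C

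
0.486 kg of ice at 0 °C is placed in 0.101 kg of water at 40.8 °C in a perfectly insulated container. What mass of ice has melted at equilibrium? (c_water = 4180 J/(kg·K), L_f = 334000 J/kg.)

Heat available from the water dropping to 0 °C: 0.101·4180·40.8 = 17225 J.
Fully melting the ice requires m_ice L_f = 0.486·334000 = 162324 J.
17225 J < 162324 J, so only part of the ice melts and the system sits at 0 °C.
m_melted·334000 = 17225  ⇒  m_melted ≈ 0.05157 kg.

m_melted ≈ 0.0516 kg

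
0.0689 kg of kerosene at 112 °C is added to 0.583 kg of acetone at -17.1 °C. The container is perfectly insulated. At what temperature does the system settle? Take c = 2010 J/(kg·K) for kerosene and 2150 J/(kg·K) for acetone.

T_f ≈ -4.3 °C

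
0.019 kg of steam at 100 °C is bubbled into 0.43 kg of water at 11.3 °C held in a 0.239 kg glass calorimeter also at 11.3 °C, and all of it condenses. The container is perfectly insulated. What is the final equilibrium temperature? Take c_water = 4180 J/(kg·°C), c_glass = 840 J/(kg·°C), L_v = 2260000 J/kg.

Heat gained plus heat lost sum to zero:
latent heat released on condensation: 0.019·2260000 = 42940
  condensed water 100 °C→T: 79.42(T − 100)
  original water: 1797.4(T − 11.3)
  cup: 200.76(T − 11.3)
2077.6 T = 42940 + 7942 + 22579 = 73461
T ≈ 35.36 °C — below 100 °C, confirming all the steam condensed.

T_f ≈ 35.4 °C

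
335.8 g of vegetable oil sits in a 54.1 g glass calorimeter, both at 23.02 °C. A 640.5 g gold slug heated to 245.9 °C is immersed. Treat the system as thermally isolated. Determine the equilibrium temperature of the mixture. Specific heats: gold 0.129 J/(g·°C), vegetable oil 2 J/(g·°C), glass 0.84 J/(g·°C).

T_f ≈ 46.0 °C

Heat gained plus heat lost sum to zero:
640.5*0.129*(T − 245.9) + 335.8*2*(T − 23.02) + 54.1*0.84*(T − 23.02) = 0
82.62(T − 245.9) + 671.6(T − 23.02) + 45.44(T − 23.02) = 0
799.67 T = 36824
T = 36824 / 799.67 = 46 °C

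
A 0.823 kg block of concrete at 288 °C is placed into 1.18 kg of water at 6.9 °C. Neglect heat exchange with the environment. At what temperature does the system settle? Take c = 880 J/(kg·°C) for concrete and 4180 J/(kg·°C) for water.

T_f ≈ 42.9 °C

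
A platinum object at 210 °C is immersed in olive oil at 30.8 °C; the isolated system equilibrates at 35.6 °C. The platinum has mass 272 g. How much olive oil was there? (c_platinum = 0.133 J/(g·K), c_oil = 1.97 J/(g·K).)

m ≈ 667 g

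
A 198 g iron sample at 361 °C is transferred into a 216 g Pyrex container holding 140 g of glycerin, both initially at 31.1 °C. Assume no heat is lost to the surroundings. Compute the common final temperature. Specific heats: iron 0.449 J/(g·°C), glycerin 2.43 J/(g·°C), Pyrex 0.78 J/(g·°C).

Energy conservation, ΣQ = 0:
198×0.449×(T − 361) + 140×2.43×(T − 31.1) + 216×0.78×(T − 31.1) = 0
88.9(T − 361) + 340.2(T − 31.1) + 168.48(T − 31.1) = 0
(88.9 + 340.2 + 168.48) T = 88.9×361 + 340.2×31.1 + 168.48×31.1
T = 47914 / 597.58 = 80.2 °C

T_f ≈ 80.2 °C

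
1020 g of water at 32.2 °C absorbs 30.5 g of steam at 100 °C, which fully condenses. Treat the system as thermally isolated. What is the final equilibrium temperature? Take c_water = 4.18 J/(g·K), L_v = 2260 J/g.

Taking heat into each body as positive, Σ m c ΔT = 0:
steam→water at 100 °C releases m L_v = 30.5×2260 = 68930
  condensed water 100 °C→T: 127.49(T − 100)
  water warms: 1020×4.18×(T − 32.2) = 4263.6(T − 32.2)
4391.1 T = 68930 + 12749 + 137288 = 218967
T ≈ 49.87 °C, under the boiling point, so the assumption holds.

T_f ≈ 49.9 °C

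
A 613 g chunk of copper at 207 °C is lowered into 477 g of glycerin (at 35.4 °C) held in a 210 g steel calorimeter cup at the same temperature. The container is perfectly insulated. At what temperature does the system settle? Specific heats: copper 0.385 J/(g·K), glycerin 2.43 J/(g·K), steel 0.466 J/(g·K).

T_f ≈ 62.5 °C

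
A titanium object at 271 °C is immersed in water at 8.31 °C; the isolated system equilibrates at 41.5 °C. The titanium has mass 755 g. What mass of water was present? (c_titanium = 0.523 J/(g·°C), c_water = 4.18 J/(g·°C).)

m ≈ 653 g

Energy conservation, ΣQ = 0:
755·0.523·(41.5 − 271) + m·4.18·(41.5 − 8.31) = 0
138.73 m = 90622
m = 90622/138.73 ≈ 653.2 g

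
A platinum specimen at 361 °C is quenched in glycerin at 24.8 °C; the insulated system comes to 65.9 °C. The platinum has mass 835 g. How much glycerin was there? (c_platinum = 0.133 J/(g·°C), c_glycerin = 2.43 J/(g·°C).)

m ≈ 328 g

Conservation of energy gives ΣQ = 0:
835·0.133·(65.9 − 361) + m·2.43·(65.9 − 24.8) = 0
99.87 m = 32772
m = 32772/99.87 ≈ 328.1 g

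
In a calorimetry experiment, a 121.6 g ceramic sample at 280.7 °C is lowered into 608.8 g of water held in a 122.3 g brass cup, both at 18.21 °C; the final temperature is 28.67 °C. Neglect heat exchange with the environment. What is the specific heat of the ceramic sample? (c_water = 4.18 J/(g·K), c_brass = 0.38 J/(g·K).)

Conservation of energy gives ΣQ = 0:
121.6·c·(28.67 − 280.7) + 608.8·4.18·(28.67 − 18.21) + 122.3·0.38·(28.67 − 18.21) = 0
-30647 c = -27105
c = -27105/-30647 ≈ 0.8844 J/(g·K)

c ≈ 0.884 J/(g·K)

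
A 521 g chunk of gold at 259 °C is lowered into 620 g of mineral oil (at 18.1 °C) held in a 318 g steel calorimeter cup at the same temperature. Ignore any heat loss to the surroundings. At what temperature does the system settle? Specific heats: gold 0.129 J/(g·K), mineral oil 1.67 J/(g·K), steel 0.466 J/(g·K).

T_f ≈ 31.0 °C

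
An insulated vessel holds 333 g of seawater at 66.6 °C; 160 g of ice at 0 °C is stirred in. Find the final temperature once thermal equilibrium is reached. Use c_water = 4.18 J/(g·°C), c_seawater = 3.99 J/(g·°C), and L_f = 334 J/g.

T_f ≈ 17.5 °C

Taking heat into each body as positive, Σ m c ΔT = 0:
fusion: m_ice L_f = 160·334 = 53440; warm the meltwater: 668.8 T; seawater: 1328.7(T − 66.6)
1997.5 T = 88489 − 53440 = 35049
T ≈ 17.55 °C — above 0 °C, consistent with complete melting.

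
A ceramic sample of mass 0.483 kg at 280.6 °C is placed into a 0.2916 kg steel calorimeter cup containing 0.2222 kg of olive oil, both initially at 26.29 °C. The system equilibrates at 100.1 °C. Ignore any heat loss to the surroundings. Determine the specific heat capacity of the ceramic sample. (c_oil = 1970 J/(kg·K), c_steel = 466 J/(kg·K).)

c ≈ 486 J/(kg·K)

Setting the total heat transfer to zero:
0.483×c×(100.1 − 280.6) + 0.2222×1970×(100.1 − 26.29) + 0.2916×466×(100.1 − 26.29) = 0
-87.18 c = -42339
c = -42339/-87.18 ≈ 485.6 J/(kg·K)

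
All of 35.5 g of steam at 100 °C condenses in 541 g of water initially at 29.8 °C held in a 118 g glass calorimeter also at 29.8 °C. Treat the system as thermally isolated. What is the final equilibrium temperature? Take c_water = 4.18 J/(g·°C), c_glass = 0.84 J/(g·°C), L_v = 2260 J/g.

T_f ≈ 65.9 °C

Let T be the final temperature. ΣQ_i = 0:
condense steam: −35.5·2260 = −80230; condensed water 100 °C→T: 148.39(T − 100); water warms: 541·4.18·(T − 29.8) = 2261.4(T − 29.8); cup: 99.12(T − 29.8)
2508.9 T = 80230 + 14839 + 70343 = 165412
T ≈ 65.93 °C, under the boiling point, so the assumption holds.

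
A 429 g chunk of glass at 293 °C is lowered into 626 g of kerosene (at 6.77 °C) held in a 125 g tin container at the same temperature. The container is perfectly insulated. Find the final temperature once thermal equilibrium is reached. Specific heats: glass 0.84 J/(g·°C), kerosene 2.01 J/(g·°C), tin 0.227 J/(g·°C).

Heat gained plus heat lost sum to zero:
429×0.84×(T − 293) + 626×2.01×(T − 6.77) + 125×0.227×(T − 6.77) = 0
360.36(T − 293) + 1258.3(T − 6.77) + 28.38(T − 6.77) = 0
(360.36 + 1258.3 + 28.38) T = 360.36×293 + 1258.3×6.77 + 28.38×6.77
T = 114296 / 1647 = 69.4 °C

T_f ≈ 69.4 °C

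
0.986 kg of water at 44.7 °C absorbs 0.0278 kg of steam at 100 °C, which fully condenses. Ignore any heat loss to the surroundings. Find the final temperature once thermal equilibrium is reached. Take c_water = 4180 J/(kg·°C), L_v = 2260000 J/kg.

T_f ≈ 61.0 °C

Let T be the final temperature. ΣQ_i = 0:
steam→water at 100 °C releases m L_v = 0.0278×2260000 = 62828
  condensate cools 100→T: 0.0278×4180×(T − 100) = 116.2(T − 100)
  water warms: 0.986×4180×(T − 44.7) = 4121.5(T − 44.7)
4237.7 T = 62828 + 11620 + 184230 = 258679
T ≈ 61.04 °C — below 100 °C, confirming all the steam condensed.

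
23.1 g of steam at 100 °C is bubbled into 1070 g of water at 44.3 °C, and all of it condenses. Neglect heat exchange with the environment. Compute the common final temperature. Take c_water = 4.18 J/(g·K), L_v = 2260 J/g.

Setting the total heat transfer to zero:
latent heat released on condensation: 23.1·2260 = 52206
  condensed water 100 °C→T: 96.56(T − 100)
  original water: 4472.6(T − 44.3)
4569.2 T = 52206 + 9655.8 + 198136 = 259998
T ≈ 56.90 °C (< 100 °C, so full condensation is consistent).

T_f ≈ 56.9 °C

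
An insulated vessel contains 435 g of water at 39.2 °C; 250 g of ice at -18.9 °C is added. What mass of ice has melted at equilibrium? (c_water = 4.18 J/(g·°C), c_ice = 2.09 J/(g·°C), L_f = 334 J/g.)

m_melted ≈ 184 g

Cooling the water to 0 °C releases 435·4.18·39.2 = 71277 J.
Warming the ice to 0 °C takes 250·2.09·18.9 = 9875.2 J, leaving 61402 J for melting.
Melting all 250 g of ice would need 250·334 = 83500 J.
Since 61402 < 83500 J, not all the ice melts; equilibrium is at 0 °C.
m_melted·334 = 61402  ⇒  m_melted ≈ 183.8 g.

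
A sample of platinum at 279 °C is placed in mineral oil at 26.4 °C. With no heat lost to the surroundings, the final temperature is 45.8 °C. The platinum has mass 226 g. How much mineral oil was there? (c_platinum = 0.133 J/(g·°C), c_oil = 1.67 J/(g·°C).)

Heat lost by the platinum = heat gained by the oil:
226×0.133×(279 − 45.8) = m×1.67×(45.8 − 26.4)
32.4 m = 7009.5  ⇒  m ≈ 216.4 g

m ≈ 216 g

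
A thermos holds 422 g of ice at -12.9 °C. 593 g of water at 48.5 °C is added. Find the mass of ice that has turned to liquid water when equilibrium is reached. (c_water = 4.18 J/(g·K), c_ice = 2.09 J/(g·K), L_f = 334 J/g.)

m_melted ≈ 326 g

Cooling the water to 0 °C releases 593×4.18×48.5 = 120219 J.
Warming the ice to 0 °C takes 422×2.09×12.9 = 11378 J, leaving 108841 J for melting.
Melting all 422 g of ice would need 422×334 = 140948 J.
That's not enough to melt it all — equilibrium is at 0 °C with ice remaining.
m_melted×334 = 108841  ⇒  m_melted ≈ 325.9 g.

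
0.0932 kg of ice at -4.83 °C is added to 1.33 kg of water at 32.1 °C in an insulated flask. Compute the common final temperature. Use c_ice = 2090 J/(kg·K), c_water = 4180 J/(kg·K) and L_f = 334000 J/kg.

T_f ≈ 24.6 °C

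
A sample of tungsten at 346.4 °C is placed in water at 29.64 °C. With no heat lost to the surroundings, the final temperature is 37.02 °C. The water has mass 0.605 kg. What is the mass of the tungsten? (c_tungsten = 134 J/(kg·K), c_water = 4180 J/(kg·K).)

Let T be the final temperature. ΣQ_i = 0:
m×134×(37.02 − 346.4) + 0.605×4180×(37.02 − 29.64) = 0
-41457 m = -18663
m = -18663/-41457 ≈ 0.4502 kg

m ≈ 0.45 kg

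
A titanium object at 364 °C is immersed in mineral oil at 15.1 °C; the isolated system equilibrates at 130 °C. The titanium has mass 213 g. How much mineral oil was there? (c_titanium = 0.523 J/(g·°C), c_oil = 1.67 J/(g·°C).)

Heat lost by the titanium = heat gained by the oil:
213·0.523·(364 − 130) = m·1.67·(130 − 15.1)
191.88 m = 26067  ⇒  m ≈ 135.9 g

m ≈ 136 g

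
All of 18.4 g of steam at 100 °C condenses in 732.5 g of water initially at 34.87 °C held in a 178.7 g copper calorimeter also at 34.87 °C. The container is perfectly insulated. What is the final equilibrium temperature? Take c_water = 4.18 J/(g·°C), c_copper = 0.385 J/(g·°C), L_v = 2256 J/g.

T_f ≈ 49.4 °C

Heat gained plus heat lost sum to zero:
condense steam: −18.4×2256 = −41510; condensed water 100 °C→T: 76.91(T − 100); water warms: 732.5×4.18×(T − 34.87) = 3061.8(T − 34.87); copper cup: 178.7×0.385×(T − 34.87) = 68.8(T − 34.87)
3207.6 T = 41510 + 7691.2 + 109166 = 158367
T ≈ 49.37 °C — below 100 °C, confirming all the steam condensed.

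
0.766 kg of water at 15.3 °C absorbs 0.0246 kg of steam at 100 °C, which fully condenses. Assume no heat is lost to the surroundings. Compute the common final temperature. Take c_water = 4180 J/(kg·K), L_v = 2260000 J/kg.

T_f ≈ 34.8 °C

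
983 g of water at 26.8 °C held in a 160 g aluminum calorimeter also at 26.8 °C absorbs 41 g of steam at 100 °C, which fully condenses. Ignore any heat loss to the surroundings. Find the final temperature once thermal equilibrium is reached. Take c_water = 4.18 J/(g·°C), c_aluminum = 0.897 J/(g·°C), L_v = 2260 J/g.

T_f ≈ 50.6 °C

Conservation of energy gives ΣQ = 0:
latent heat released on condensation: 41·2260 = 92660
  condensate cools 100→T: 41·4.18·(T − 100) = 171.38(T − 100)
  original water: 4108.9(T − 26.8)
  aluminum cup: 160·0.897·(T − 26.8) = 143.52(T − 26.8)
4423.8 T = 92660 + 17138 + 113966 = 223764
T ≈ 50.58 °C, under the boiling point, so the assumption holds.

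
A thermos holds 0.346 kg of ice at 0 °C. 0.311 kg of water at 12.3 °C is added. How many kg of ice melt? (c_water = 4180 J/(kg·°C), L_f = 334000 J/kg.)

Water can give up m c ΔT = 0.311·4180·12.3 = 15990 J before reaching 0 °C.
Fully melting the ice requires m_ice L_f = 0.346·334000 = 115564 J.
Since 15990 < 115564 J, not all the ice melts; equilibrium is at 0 °C.
m_melted·334000 = 15990  ⇒  m_melted ≈ 0.04787 kg.

m_melted ≈ 0.0479 kg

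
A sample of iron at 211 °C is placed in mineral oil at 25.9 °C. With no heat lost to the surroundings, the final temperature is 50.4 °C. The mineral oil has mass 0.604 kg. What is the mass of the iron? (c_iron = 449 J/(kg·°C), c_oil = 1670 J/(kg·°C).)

m ≈ 0.343 kg

|Q_iron| = |Q_oil|:
m×449×(211 − 50.4) = 0.604×1670×(50.4 − 25.9)
72109 m = 24713  ⇒  m ≈ 0.3427 kg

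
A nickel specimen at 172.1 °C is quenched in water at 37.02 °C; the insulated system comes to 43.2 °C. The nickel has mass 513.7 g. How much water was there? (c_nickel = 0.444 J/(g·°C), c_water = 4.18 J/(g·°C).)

Conservation of energy gives ΣQ = 0:
513.7·0.444·(43.2 − 172.1) + m·4.18·(43.2 − 37.02) = 0
25.83 m = 29400
m = 29400/25.83 ≈ 1138 g

m ≈ 1140 g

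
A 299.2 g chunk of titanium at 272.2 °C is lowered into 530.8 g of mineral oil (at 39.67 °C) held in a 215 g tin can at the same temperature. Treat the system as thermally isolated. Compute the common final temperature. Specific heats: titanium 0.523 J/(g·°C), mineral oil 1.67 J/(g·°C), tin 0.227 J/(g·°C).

T_f ≈ 73.0 °C

Conservation of energy gives ΣQ = 0:
299.2*0.523*(T − 272.2) + 530.8*1.67*(T − 39.67) + 215*0.227*(T − 39.67) = 0
156.48(T − 272.2) + 886.44(T − 39.67) + 48.8(T − 39.67) = 0
(156.48 + 886.44 + 48.8) T = 156.48*272.2 + 886.44*39.67 + 48.8*39.67
T = 79695/1091.7 ≈ 73.00 °C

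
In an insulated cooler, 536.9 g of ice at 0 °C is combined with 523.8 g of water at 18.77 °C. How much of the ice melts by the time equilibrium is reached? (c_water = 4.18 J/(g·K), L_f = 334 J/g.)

m_melted ≈ 123 g

Water can give up m c ΔT = 523.8×4.18×18.77 = 41097 J before reaching 0 °C.
To melt every bit of ice: 536.9×334 = 179325 J.
That's not enough to melt it all — equilibrium is at 0 °C with ice remaining.
Mass melted = 41097/334 ≈ 123 g.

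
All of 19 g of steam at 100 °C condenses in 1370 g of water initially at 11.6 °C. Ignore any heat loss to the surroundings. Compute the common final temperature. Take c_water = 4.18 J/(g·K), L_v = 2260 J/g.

Heat gained plus heat lost sum to zero:
steam→water at 100 °C releases m L_v = 19×2260 = 42940; condensate cools 100→T: 19×4.18×(T − 100) = 79.42(T − 100); water warms: 1370×4.18×(T − 11.6) = 5726.6(T − 11.6)
5806 T = 42940 + 7942 + 66429 = 117311
T ≈ 20.20 °C (< 100 °C, so full condensation is consistent).

T_f ≈ 20.2 °C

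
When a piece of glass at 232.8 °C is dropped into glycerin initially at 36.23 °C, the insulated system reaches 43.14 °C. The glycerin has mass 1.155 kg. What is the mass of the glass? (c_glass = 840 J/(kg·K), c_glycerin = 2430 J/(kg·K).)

Conservation of energy gives ΣQ = 0:
m·840·(43.14 − 232.8) + 1.155·2430·(43.14 − 36.23) = 0
-159314 m = -19394
m = -19394/-159314 ≈ 0.1217 kg

m ≈ 0.122 kg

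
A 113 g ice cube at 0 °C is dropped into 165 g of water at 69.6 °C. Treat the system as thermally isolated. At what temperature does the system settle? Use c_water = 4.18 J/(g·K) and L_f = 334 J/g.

T_f ≈ 8.8 °C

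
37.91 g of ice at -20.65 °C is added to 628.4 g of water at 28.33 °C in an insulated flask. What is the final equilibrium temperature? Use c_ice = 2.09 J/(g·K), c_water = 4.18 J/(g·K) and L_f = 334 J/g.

T_f ≈ 21.6 °C

Conservation of energy gives ΣQ = 0:
warm ice to 0 °C: 37.91·2.09·(0 − (-20.65)) = 1636.1
  latent heat to melt: 37.91·334 = 12662
  meltwater 0→T: 37.91·4.18·T = 158.46 T
  water: 2626.7(T − 28.33)
2785.2 T = 74415 − 14298 = 60117
T ≈ 21.58 °C — above 0 °C, consistent with complete melting.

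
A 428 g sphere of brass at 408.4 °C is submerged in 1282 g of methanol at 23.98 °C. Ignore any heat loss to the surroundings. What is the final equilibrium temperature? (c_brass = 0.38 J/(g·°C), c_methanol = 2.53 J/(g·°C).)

T_f ≈ 42.3 °C

T_f is the heat-capacity-weighted average of the initial temperatures:
T_f = (162.64×408.4 + 3243.5×23.98) / (162.64 + 3243.5)
    = 144200 / 3406.1 ≈ 42.34 °C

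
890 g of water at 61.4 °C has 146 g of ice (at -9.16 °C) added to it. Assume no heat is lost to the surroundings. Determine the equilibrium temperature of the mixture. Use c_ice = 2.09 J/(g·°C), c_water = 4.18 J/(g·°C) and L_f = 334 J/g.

Sum of m c ΔT and latent-heat terms is zero:
warm ice to 0 °C: 146×2.09×(0 − (-9.16)) = 2795.1
  melt ice: 146×334 = 48764
  meltwater 0→T: 146×4.18×T = 610.28 T
  water cools: 890×4.18×(T − 61.4) = 3720.2(T − 61.4)
4330.5 T = 228420 − 51559 = 176861
T ≈ 40.84 °C. Since T > 0 °C, the all-ice-melts assumption holds.

T_f ≈ 40.8 °C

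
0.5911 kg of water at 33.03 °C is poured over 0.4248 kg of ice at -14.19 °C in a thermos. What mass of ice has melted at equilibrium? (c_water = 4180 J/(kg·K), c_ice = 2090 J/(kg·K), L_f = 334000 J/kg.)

m_melted ≈ 0.207 kg

Water can give up m c ΔT = 0.5911×4180×33.03 = 81610 J before reaching 0 °C.
Of that, 0.4248×2090×14.19 = 12598 J goes to bring the ice to 0 °C, leaving 69012 J.
Melting all 0.4248 kg of ice would need 0.4248×334000 = 141883 J.
69012 J < 141883 J, so only part of the ice melts and the system sits at 0 °C.
Mass melted = 69012/334000 ≈ 0.2066 kg.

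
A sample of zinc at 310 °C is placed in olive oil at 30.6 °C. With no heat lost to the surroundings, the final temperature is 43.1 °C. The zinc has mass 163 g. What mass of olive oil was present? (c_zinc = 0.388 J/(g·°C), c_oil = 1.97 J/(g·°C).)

Let T be the final temperature. ΣQ_i = 0:
163×0.388×(43.1 − 310) + m×1.97×(43.1 − 30.6) = 0
24.62 m = 16880
m = 16880/24.62 ≈ 685.5 g

m ≈ 685 g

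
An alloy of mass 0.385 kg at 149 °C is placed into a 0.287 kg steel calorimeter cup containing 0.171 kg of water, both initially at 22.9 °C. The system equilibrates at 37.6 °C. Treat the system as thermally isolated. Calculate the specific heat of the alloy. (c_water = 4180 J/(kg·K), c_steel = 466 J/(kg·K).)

c ≈ 291 J/(kg·K)

Setting the total heat transfer to zero:
0.385×c×(37.6 − 149) + 0.171×4180×(37.6 − 22.9) + 0.287×466×(37.6 − 22.9) = 0
-42.89 c = -12473
c = -12473/-42.89 ≈ 290.8 J/(kg·K)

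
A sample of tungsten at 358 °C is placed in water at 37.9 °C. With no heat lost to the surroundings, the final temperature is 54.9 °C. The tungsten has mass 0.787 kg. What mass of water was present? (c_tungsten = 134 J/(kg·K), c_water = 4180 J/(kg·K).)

m ≈ 0.45 kg

Taking heat into each body as positive, Σ m c ΔT = 0:
0.787×134×(54.9 − 358) + m×4180×(54.9 − 37.9) = 0
71060 m = 31964
m = 31964/71060 ≈ 0.4498 kg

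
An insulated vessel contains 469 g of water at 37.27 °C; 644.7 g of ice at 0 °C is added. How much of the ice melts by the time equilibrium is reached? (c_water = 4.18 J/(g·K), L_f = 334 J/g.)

m_melted ≈ 219 g

Cooling the water to 0 °C releases 469×4.18×37.27 = 73065 J.
Fully melting the ice requires m_ice L_f = 644.7×334 = 215330 J.
That's not enough to melt it all — equilibrium is at 0 °C with ice remaining.
m_melted×334 = 73065  ⇒  m_melted ≈ 218.8 g.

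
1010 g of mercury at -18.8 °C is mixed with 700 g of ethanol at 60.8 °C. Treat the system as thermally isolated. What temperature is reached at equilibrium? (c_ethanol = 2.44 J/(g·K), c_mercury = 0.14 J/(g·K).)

Heat gained plus heat lost sum to zero:
700·2.44·(T − 60.8) + 1010·0.14·(T − (-18.8)) = 0
(1708 + 141.4) T = 1708·60.8 + 141.4·(-18.8)
T ≈ 54.71 °C

T_f ≈ 54.7 °C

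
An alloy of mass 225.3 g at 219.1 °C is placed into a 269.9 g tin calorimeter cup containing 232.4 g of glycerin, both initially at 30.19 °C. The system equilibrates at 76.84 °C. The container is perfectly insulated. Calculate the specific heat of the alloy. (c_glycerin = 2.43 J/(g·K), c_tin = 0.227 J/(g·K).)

Let T be the final temperature. ΣQ_i = 0:
225.3×c×(76.84 − 219.1) + 232.4×2.43×(76.84 − 30.19) + 269.9×0.227×(76.84 − 30.19) = 0
-32051 c = -29203
c = -29203/-32051 ≈ 0.9111 J/(g·K)

c ≈ 0.911 J/(g·K)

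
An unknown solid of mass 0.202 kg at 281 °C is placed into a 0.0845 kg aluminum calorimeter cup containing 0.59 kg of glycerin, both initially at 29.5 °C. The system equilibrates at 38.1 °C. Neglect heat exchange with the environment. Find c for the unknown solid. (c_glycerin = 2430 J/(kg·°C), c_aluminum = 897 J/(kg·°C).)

c ≈ 265 J/(kg·°C)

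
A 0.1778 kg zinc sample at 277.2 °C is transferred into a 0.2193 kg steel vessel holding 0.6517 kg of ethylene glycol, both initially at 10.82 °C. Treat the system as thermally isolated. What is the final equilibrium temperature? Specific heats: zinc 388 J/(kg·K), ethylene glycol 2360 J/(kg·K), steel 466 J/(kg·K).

T_f ≈ 21.6 °C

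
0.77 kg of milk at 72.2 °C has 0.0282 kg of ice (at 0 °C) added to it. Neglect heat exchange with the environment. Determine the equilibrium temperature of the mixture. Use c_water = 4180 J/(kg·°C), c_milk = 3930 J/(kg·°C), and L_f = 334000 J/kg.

T_f ≈ 66.5 °C

Setting the total heat transfer to zero:
melt ice: 0.0282·334000 = 9418.8
  meltwater 0→T: 0.0282·4180·T = 117.88 T
  milk: 3026.1(T − 72.2)
3144 T = 218484 − 9418.8 = 209066
T ≈ 66.50 °C — above 0 °C, consistent with complete melting.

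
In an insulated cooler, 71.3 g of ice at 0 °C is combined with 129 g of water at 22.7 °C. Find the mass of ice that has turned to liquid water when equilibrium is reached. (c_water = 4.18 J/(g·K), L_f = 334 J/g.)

m_melted ≈ 36.6 g

Cooling the water to 0 °C releases 129·4.18·22.7 = 12240 J.
Fully melting the ice requires m_ice L_f = 71.3·334 = 23814 J.
Since 12240 < 23814 J, not all the ice melts; equilibrium is at 0 °C.
m_melt = 12240 / L_f = 36.65 g.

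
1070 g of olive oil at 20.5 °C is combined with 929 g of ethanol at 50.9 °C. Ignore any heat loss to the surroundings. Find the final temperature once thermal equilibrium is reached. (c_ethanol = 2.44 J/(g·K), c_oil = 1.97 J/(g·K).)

T_f ≈ 36.3 °C

Conservation of energy gives ΣQ = 0:
929×2.44×(T − 50.9) + 1070×1.97×(T − 20.5) = 0
2266.8(T − 50.9) + 2107.9(T − 20.5) = 0
(2266.8 + 2107.9) T = 2266.8×50.9 + 2107.9×20.5
T ≈ 36.25 °C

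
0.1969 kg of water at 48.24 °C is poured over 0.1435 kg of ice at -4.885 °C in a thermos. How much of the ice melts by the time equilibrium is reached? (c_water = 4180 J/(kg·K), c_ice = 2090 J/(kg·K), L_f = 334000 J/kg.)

m_melted ≈ 0.114 kg

Cooling the water to 0 °C releases 0.1969·4180·48.24 = 39704 J.
Warming the ice to 0 °C takes 0.1435·2090·4.885 = 1465.1 J, leaving 38238 J for melting.
To melt every bit of ice: 0.1435·334000 = 47929 J.
That's not enough to melt it all — equilibrium is at 0 °C with ice remaining.
Mass melted = 38238/334000 ≈ 0.1145 kg.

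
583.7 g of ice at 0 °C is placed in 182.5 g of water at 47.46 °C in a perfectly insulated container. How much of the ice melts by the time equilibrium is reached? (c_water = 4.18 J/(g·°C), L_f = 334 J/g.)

m_melted ≈ 108 g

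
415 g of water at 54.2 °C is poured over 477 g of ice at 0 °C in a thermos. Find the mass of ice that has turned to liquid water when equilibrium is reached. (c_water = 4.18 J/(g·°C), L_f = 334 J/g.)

Heat available from the water dropping to 0 °C: 415·4.18·54.2 = 94021 J.
Fully melting the ice requires m_ice L_f = 477·334 = 159318 J.
Since 94021 < 159318 J, not all the ice melts; equilibrium is at 0 °C.
m_melt = 94021 / L_f = 281.5 g.

m_melted ≈ 281 g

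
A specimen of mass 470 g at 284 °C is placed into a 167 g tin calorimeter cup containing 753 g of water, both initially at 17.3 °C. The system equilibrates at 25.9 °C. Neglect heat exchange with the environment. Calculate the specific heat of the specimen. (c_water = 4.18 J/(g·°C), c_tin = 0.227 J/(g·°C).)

Heat gained plus heat lost sum to zero:
470×c×(25.9 − 284) + 753×4.18×(25.9 − 17.3) + 167×0.227×(25.9 − 17.3) = 0
-121307 c = -27395
c = -27395/-121307 ≈ 0.2258 J/(g·°C)

c ≈ 0.226 J/(g·°C)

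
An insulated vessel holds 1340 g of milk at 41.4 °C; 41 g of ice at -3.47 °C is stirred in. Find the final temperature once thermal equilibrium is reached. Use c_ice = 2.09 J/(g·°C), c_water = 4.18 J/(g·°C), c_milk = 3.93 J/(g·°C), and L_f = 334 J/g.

T_f ≈ 37.5 °C

Setting the total heat transfer to zero:
ice -3.47→0 °C: 41×2.09×3.47 = 297.34
  fusion: m_ice L_f = 41×334 = 13694
  meltwater 0→T: 41×4.18×T = 171.38 T
  milk cools: 1340×3.93×(T − 41.4) = 5266.2(T − 41.4)
5437.6 T = 218021 − 13991 = 204029
T ≈ 37.52 °C. Since T > 0 °C, the all-ice-melts assumption holds.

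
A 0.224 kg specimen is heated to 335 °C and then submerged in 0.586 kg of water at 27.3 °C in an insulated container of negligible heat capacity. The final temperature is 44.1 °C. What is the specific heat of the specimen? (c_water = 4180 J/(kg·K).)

c ≈ 632 J/(kg·K)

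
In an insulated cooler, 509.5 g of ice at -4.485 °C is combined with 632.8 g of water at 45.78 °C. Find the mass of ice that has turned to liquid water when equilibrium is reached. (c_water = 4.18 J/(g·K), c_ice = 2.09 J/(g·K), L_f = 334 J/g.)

Cooling the water to 0 °C releases 632.8×4.18×45.78 = 121093 J.
Of that, 509.5×2.09×4.485 = 4775.9 J goes to bring the ice to 0 °C, leaving 116317 J.
Melting all 509.5 g of ice would need 509.5×334 = 170173 J.
That's not enough to melt it all — equilibrium is at 0 °C with ice remaining.
m_melted×334 = 116317  ⇒  m_melted ≈ 348.3 g.

m_melted ≈ 348 g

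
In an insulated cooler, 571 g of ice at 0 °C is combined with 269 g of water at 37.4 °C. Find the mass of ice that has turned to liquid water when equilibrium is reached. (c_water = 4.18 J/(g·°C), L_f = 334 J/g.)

Water can give up m c ΔT = 269·4.18·37.4 = 42053 J before reaching 0 °C.
To melt every bit of ice: 571·334 = 190714 J.
42053 J < 190714 J, so only part of the ice melts and the system sits at 0 °C.
m_melted·334 = 42053  ⇒  m_melted ≈ 125.9 g.

m_melted ≈ 126 g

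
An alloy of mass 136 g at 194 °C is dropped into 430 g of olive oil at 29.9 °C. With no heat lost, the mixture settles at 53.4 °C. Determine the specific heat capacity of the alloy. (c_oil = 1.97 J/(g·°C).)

Heat lost by the alloy = heat gained by the oil:
136×c×(194 − 53.4) = 430×1.97×(53.4 − 29.9)
19122 c = 19907  ⇒  c ≈ 1.041 J/(g·°C)

c ≈ 1.04 J/(g·°C)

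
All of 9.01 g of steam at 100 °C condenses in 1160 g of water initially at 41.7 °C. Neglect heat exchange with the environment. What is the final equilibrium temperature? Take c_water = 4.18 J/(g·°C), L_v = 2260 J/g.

T_f ≈ 46.3 °C

Conservation of energy gives ΣQ = 0:
latent heat released on condensation: 9.01×2260 = 20363
  condensed water 100 °C→T: 37.66(T − 100)
  original water: 4848.8(T − 41.7)
4886.5 T = 20363 + 3766.2 + 202195 = 226324
T ≈ 46.32 °C (< 100 °C, so full condensation is consistent).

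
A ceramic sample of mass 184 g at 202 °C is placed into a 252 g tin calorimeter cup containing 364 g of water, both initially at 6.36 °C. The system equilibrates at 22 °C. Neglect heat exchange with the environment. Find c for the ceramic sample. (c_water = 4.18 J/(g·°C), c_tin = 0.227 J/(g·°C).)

Let T be the final temperature. ΣQ_i = 0:
184×c×(22 − 202) + 364×4.18×(22 − 6.36) + 252×0.227×(22 − 6.36) = 0
-33120 c = -24691
c = -24691/-33120 ≈ 0.7455 J/(g·°C)

c ≈ 0.746 J/(g·°C)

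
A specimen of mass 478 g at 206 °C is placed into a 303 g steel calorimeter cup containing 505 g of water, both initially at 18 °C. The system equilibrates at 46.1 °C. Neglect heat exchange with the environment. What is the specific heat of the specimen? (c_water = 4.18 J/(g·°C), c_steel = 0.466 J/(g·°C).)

c ≈ 0.828 J/(g·°C)

Let T be the final temperature. ΣQ_i = 0:
478×c×(46.1 − 206) + 505×4.18×(46.1 − 18) + 303×0.466×(46.1 − 18) = 0
-76432 c = -63284
c = -63284/-76432 ≈ 0.828 J/(g·°C)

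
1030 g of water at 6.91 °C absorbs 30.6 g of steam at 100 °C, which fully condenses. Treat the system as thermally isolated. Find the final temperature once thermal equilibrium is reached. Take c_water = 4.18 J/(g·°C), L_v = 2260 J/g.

Net heat exchanged in the isolated system is zero:
latent heat released on condensation: 30.6×2260 = 69156; condensate cools 100→T: 30.6×4.18×(T − 100) = 127.91(T − 100); water warms: 1030×4.18×(T − 6.91) = 4305.4(T − 6.91)
4433.3 T = 69156 + 12791 + 29750 = 111697
T ≈ 25.19 °C, under the boiling point, so the assumption holds.

T_f ≈ 25.2 °C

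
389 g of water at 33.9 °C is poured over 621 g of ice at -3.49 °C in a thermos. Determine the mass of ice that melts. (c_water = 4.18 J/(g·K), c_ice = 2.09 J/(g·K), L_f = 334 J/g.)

m_melted ≈ 151 g

Heat available from the water dropping to 0 °C: 389·4.18·33.9 = 55122 J.
Warming the ice to 0 °C takes 621·2.09·3.49 = 4529.6 J, leaving 50592 J for melting.
Fully melting the ice requires m_ice L_f = 621·334 = 207414 J.
Since 50592 < 207414 J, not all the ice melts; equilibrium is at 0 °C.
m_melt = 50592 / L_f = 151.5 g.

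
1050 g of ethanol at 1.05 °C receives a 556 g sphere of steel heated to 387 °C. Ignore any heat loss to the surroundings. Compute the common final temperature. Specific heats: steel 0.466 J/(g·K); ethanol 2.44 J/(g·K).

T_f ≈ 36.5 °C

Conservation of energy gives ΣQ = 0:
556*0.466*(T − 387) + 1050*2.44*(T − 1.05) = 0
2821.1 T = 102960
T ≈ 36.50 °C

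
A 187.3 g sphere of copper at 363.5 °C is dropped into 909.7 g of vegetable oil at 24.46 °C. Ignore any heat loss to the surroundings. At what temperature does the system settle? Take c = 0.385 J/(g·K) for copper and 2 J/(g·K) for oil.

Taking heat into each body as positive, Σ m c ΔT = 0:
187.3*0.385*(T − 363.5) + 909.7*2*(T − 24.46) = 0
72.11(T − 363.5) + 1819.4(T − 24.46) = 0
(72.11 + 1819.4) T = 72.11*363.5 + 1819.4*24.46
T = 70715/1891.5 ≈ 37.39 °C

T_f ≈ 37.4 °C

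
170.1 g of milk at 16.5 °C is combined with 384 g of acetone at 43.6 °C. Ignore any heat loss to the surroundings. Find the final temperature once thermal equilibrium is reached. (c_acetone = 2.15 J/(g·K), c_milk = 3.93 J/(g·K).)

T_f ≈ 31.5 °C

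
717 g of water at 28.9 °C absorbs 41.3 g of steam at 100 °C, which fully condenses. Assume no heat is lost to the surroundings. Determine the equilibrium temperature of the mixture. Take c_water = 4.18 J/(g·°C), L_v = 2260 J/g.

Taking heat into each body as positive, Σ m c ΔT = 0:
steam→water at 100 °C releases m L_v = 41.3×2260 = 93338
  condensed water 100 °C→T: 172.63(T − 100)
  original water: 2997.1(T − 28.9)
3169.7 T = 93338 + 17263 + 86615 = 197216
T ≈ 62.22 °C, under the boiling point, so the assumption holds.

T_f ≈ 62.2 °C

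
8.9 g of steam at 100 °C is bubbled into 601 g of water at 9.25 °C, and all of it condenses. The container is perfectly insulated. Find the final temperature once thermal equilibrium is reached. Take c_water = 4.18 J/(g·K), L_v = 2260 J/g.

Sum of m c ΔT and latent-heat terms is zero:
steam→water at 100 °C releases m L_v = 8.9×2260 = 20114; condensate cools 100→T: 8.9×4.18×(T − 100) = 37.2(T − 100); original water: 2512.2(T − 9.25)
2549.4 T = 20114 + 3720.2 + 23238 = 47072
T ≈ 18.46 °C (< 100 °C, so full condensation is consistent).

T_f ≈ 18.5 °C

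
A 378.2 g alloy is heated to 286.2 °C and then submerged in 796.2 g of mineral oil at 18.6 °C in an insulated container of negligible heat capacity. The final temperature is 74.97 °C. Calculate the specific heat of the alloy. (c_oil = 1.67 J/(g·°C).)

c ≈ 0.938 J/(g·°C)

Setting the total heat transfer to zero:
378.2×c×(74.97 − 286.2) + 796.2×1.67×(74.97 − 18.6) = 0
-79887 c = -74953
c = -74953/-79887 ≈ 0.9382 J/(g·°C)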